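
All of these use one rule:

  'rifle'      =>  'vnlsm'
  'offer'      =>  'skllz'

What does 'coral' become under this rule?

gtxht

In rifle: r→v is +4, i→n is +5, f→l is +6, l→s is +7 — the shift increases by 1 each position. Each letter shifts forward by (position + 4), i.e. 4, 5, 6, … — the shift grows by one for each successive letter.
Applying it to coral: c+4=g, o+5=t, r+6=x, a+7=h, l+8=t.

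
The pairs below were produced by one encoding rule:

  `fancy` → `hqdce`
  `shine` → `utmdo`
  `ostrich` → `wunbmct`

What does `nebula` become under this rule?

f(5)→h(7) and a(0)→q(16) fit y≡19x+16 (mod 26); the inverse of 19 mod 26 is 11. Treating letters as 0–25, the rule is x ↦ 19x + 16 (mod 26).
On nebula: n(13)→19·13+16≡3=d; e(4)→19·4+16≡14=o; b(1)→19·1+16≡9=j; u(20)→19·20+16≡6=g; l(11)→19·11+16≡17=r; a(0)→19·0+16≡16=q (all mod 26).

dojgrq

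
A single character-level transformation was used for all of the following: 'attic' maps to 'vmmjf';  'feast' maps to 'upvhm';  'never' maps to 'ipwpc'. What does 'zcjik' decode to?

grind

a(0)→v(21) and t(19)→m(12) fit y≡5x+21 (mod 26); the inverse of 5 mod 26 is 21. This is an affine cipher: with a=0,…,z=25, each position x becomes (5x+21) mod 26.
Decoding zcjik: z(25)→21·(25−21)≡6=g; c(2)→21·(2−21)≡17=r; j(9)→21·(9−21)≡8=i; i(8)→21·(8−21)≡13=n; k(10)→21·(10−21)≡3=d (all mod 26).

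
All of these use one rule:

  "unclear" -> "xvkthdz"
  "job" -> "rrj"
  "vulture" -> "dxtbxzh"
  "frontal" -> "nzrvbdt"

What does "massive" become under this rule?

udaaldh

The shift depends on letter class: consonant n→v is +8, but vowel u→x is +3. The rule splits by letter class: vowels +3, consonants +8.
On massive: m(cons)+8=u, a(vowel)+3=d, s(cons)+8=a, s(cons)+8=a, i(vowel)+3=l, v(cons)+8=d, e(vowel)+3=h.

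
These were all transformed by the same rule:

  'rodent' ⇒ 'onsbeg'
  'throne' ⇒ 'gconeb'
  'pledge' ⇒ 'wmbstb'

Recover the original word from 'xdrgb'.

r(17)→o(14) and o(14)→n(13) fit y≡9x+17 (mod 26); the inverse of 9 mod 26 is 3. Treating letters as 0–25, the rule is x ↦ 9x + 17 (mod 26).
Reversing it on xdrgb: x(23)→3·(23−17)≡18=s; d(3)→3·(3−17)≡10=k; r(17)→3·(17−17)≡0=a; g(6)→3·(6−17)≡19=t; b(1)→3·(1−17)≡4=e (all mod 26).

skate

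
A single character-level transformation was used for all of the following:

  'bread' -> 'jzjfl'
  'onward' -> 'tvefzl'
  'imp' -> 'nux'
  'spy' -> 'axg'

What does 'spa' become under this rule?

axf

The shift depends on letter class: consonant b→j is +8, but vowel e→j is +5. The rule splits by letter class: vowels +5, consonants +8.
On spa: s(cons)+8=a, p(cons)+8=x, a(vowel)+5=f.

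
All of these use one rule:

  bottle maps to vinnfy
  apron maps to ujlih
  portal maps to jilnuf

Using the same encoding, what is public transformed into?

Compare letters: b→v is +20, o→i is +20, t→n is +20 — a constant shift. Every letter moves 20 places later in the alphabet, wrapping around z→a.
For public: p+20=j, u+20=o, b+20=v, l+20=f, i+20=c, c+20=w.

jovfcw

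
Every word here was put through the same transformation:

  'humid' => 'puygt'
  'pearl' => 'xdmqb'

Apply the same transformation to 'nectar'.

The output letters match the input read backwards, each shifted +12: humid reversed is dimuh. The word is reversed, then every letter is shifted forward by 12.
For nectar: reverse → ratcen; then shift: r+12=d, a+12=m, t+12=f, c+12=o, e+12=q, n+12=z.

dmfoqz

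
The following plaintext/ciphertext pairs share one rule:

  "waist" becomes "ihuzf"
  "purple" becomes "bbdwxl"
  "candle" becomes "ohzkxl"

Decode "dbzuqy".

Shifts by position in waist: pos 0: w→i (+12), pos 1: a→h (+7), pos 2: i→u (+12), pos 3: s→z (+7) — repeating every 2. The shifts repeat in a cycle of length 2: positions 0,1,… shift by +12, +7, then the pattern repeats.
Reversing it on dbzuqy: d−12=r, b−7=u, z−12=n, u−7=n, q−12=e, y−7=r.

runner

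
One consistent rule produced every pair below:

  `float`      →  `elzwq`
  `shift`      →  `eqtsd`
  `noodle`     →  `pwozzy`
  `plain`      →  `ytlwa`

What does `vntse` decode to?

The output letters match the input read backwards, each shifted +11: float reversed is taolf. Read the word backwards and shift each letter +11.
Undoing it on vntse: shift back: v−11=k, n−11=c, t−11=i, s−11=h, e−11=t → kciht; then reverse → thick.

thick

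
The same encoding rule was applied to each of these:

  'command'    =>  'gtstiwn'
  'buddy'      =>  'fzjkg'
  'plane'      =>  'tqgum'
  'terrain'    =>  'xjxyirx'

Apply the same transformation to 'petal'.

tjzht

Each letter shifts forward by (position + 4), i.e. 4, 5, 6, … — the shift grows by one for each successive letter.
For petal: p+4=t, e+5=j, t+6=z, a+7=h, l+8=t.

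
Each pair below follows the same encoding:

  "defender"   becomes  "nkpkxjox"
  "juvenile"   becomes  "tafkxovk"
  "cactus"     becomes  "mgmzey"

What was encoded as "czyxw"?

Shifts by position in defender: pos 0: d→n (+10), pos 1: e→k (+6), pos 2: f→p (+10), pos 3: e→k (+6) — repeating every 2. A repeating key of period 2 is used — shifts +10, +6 over and over.
Reversing it on czyxw: c−10=s, z−6=t, y−10=o, x−6=r, w−10=m.

storm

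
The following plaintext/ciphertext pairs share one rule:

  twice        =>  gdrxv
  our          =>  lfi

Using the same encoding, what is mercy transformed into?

Each pair mirrors across the alphabet (t↔g, w↔d, i↔r): positions sum to 25. This is the alphabet-reversal cipher (Atbash): a becomes z, b becomes y, etc.
On mercy: m↔n, e↔v, r↔i, c↔x, y↔b.

nvixb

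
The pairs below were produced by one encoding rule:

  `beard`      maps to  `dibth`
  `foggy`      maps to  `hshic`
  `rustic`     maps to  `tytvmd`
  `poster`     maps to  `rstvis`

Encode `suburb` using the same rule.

Shifts by position in beard: pos 0: b→d (+2), pos 1: e→i (+4), pos 2: a→b (+1), pos 3: r→t (+2), pos 4: d→h (+4) — repeating every 3. A repeating key of period 3 is used — shifts +2, +4, +1 over and over.
For suburb: s+2=u, u+4=y, b+1=c, u+2=w, r+4=v, b+1=c.

uycwvc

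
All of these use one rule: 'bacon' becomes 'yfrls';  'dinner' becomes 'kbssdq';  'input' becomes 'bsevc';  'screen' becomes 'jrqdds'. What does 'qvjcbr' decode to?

rustic

b(1)→y(24) and a(0)→f(5) fit y≡19x+5 (mod 26); the inverse of 19 mod 26 is 11. This is an affine cipher: with a=0,…,z=25, each position x becomes (19x+5) mod 26.
Decoding qvjcbr: q(16)→11·(16−5)≡17=r; v(21)→11·(21−5)≡20=u; j(9)→11·(9−5)≡18=s; c(2)→11·(2−5)≡19=t; b(1)→11·(1−5)≡8=i; r(17)→11·(17−5)≡2=c (all mod 26).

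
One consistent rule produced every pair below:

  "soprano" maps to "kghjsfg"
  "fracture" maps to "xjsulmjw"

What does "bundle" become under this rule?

tmfvdw

It's a constant shift of +18 (ROT18).
On bundle: b+18=t, u+18=m, n+18=f, d+18=v, l+18=d, e+18=w.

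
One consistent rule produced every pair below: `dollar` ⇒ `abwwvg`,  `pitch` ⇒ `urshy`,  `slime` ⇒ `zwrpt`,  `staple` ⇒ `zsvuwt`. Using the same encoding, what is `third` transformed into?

syrga

d(3)→a(0) and o(14)→b(1) fit y≡19x+21 (mod 26); the inverse of 19 mod 26 is 11. This is an affine cipher: with a=0,…,z=25, each position x becomes (19x+21) mod 26.
Applying it to third: t(19)→19·19+21≡18=s; h(7)→19·7+21≡24=y; i(8)→19·8+21≡17=r; r(17)→19·17+21≡6=g; d(3)→19·3+21≡0=a (all mod 26).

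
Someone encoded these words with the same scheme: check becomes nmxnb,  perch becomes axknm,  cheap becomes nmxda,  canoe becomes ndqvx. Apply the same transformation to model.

c(2)→n(13) and h(7)→m(12) fit y≡5x+3 (mod 26); the inverse of 5 mod 26 is 21. This is an affine cipher: with a=0,…,z=25, each position x becomes (5x+3) mod 26.
Applying it to model: m(12)→5·12+3≡11=l; o(14)→5·14+3≡21=v; d(3)→5·3+3≡18=s; e(4)→5·4+3≡23=x; l(11)→5·11+3≡6=g (all mod 26).

lvsxg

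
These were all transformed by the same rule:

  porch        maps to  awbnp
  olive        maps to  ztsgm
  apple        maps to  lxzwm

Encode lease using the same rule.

wmkdm

Shifts by position in porch: pos 0: p→a (+11), pos 1: o→w (+8), pos 2: r→b (+10), pos 3: c→n (+11), pos 4: h→p (+8) — repeating every 3. It's a Vigenère-style cipher with numeric key [11,8,10]: position i shifts by key[i mod 3].
On lease: l+11=w, e+8=m, a+10=k, s+11=d, e+8=m.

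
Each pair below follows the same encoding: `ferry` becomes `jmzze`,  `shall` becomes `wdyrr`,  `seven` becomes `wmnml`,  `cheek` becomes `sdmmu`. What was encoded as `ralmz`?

This is an affine cipher: with a=0,…,z=25, each position x becomes (23x+24) mod 26.
Decoding ralmz: r(17)→17·(17−24)≡11=l; a(0)→17·(0−24)≡8=i; l(11)→17·(11−24)≡13=n; m(12)→17·(12−24)≡4=e; z(25)→17·(25−24)≡17=r (all mod 26).

liner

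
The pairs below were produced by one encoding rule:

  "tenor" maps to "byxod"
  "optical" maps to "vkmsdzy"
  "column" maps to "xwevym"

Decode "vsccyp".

fossil

The output letters match the input read backwards, each shifted +10: tenor reversed is ronet. Read the word backwards and shift each letter +10.
Undoing it on vsccyp: shift back: v−10=l, s−10=i, c−10=s, c−10=s, y−10=o, p−10=f → lissof; then reverse → fossil.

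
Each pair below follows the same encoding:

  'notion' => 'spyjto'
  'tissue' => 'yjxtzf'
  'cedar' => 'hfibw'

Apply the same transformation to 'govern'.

lpafwo

Shifts by position in notion: pos 0: n→s (+5), pos 1: o→p (+1), pos 2: t→y (+5), pos 3: i→j (+1) — repeating every 2. It's a Vigenère-style cipher with numeric key [5,1]: position i shifts by key[i mod 2].
On govern: g+5=l, o+1=p, v+5=a, e+1=f, r+5=w, n+1=o.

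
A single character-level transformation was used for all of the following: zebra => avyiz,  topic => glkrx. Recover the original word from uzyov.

fable

Each pair mirrors across the alphabet (z↔a, e↔v, b↔y): positions sum to 25. Each letter is replaced by its mirror in the alphabet: a↔z, b↔y, c↔x, and so on (the Atbash cipher).
Undoing it on uzyov: u↔f, z↔a, y↔b, o↔l, v↔e.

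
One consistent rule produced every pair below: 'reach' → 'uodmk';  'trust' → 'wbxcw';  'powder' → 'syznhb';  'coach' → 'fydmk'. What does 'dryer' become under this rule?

gbbou

Shifts by position in reach: pos 0: r→u (+3), pos 1: e→o (+10), pos 2: a→d (+3), pos 3: c→m (+10) — repeating every 2. A repeating key of period 2 is used — shifts +3, +10 over and over.
For dryer: d+3=g, r+10=b, y+3=b, e+10=o, r+3=u.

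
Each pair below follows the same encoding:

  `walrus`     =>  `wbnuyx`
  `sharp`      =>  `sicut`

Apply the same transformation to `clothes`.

In walrus: w→w is +0, a→b is +1, l→n is +2, r→u is +3 — the shift increases by 1 each position. Letter i (0-indexed) is shifted by i+0, so successive shifts are 0, 1, 2, ….
Applying it to clothes: c+0=c, l+1=m, o+2=q, t+3=w, h+4=l, e+5=j, s+6=y.

cmqwljy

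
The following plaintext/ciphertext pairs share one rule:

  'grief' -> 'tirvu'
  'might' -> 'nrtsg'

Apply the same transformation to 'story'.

hglib

Each pair mirrors across the alphabet (g↔t, r↔i, i↔r): positions sum to 25. This is the alphabet-reversal cipher (Atbash): a becomes z, b becomes y, etc.
For story: s↔h, t↔g, o↔l, r↔i, y↔b.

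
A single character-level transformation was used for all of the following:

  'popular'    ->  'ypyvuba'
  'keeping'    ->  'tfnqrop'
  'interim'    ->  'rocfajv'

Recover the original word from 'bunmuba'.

A repeating key of period 2 is used — shifts +9, +1 over and over.
Undoing it on bunmuba: b−9=s, u−1=t, n−9=e, m−1=l, u−9=l, b−1=a, a−9=r.

stellar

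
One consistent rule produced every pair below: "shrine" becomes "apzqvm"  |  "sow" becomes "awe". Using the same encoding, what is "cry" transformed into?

kzg

Compare letters: s→a is +8, h→p is +8, r→z is +8 — a constant shift. Every letter moves 8 places later in the alphabet, wrapping around z→a.
For cry: c+8=k, r+8=z, y+8=g.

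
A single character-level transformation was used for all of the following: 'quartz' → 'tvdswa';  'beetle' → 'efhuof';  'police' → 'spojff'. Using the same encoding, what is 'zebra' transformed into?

cfesd

Shifts by position in quartz: pos 0: q→t (+3), pos 1: u→v (+1), pos 2: a→d (+3), pos 3: r→s (+1) — repeating every 2. A repeating key of period 2 is used — shifts +3, +1 over and over.
Applying it to zebra: z+3=c, e+1=f, b+3=e, r+1=s, a+3=d.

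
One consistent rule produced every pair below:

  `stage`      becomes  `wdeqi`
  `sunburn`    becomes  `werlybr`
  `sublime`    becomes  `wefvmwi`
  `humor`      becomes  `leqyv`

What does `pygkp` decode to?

Shifts by position in stage: pos 0: s→w (+4), pos 1: t→d (+10), pos 2: a→e (+4), pos 3: g→q (+10) — repeating every 2. The shifts repeat in a cycle of length 2: positions 0,1,… shift by +4, +10, then the pattern repeats.
Reversing it on pygkp: p−4=l, y−10=o, g−4=c, k−10=a, p−4=l.

local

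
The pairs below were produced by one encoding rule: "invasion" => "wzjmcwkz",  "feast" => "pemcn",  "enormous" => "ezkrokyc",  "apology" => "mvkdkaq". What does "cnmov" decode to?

stamp

i(8)→w(22) and n(13)→z(25) fit y≡11x+12 (mod 26); the inverse of 11 mod 26 is 19. Treating letters as 0–25, the rule is x ↦ 11x + 12 (mod 26).
Decoding cnmov: c(2)→19·(2−12)≡18=s; n(13)→19·(13−12)≡19=t; m(12)→19·(12−12)≡0=a; o(14)→19·(14−12)≡12=m; v(21)→19·(21−12)≡15=p (all mod 26).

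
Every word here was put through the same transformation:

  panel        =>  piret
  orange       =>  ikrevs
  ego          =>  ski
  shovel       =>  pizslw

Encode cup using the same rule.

Two steps: reverse the string, then apply a Caesar shift of +4.
For cup: reverse → puc; then shift: p+4=t, u+4=y, c+4=g.

tyg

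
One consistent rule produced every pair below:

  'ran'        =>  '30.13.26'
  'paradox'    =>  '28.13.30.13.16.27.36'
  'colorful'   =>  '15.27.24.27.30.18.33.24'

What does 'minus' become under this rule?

25.21.26.33.31

r is letter #18 and maps to 30: an offset of 12. Letters become their 1-based position plus 12 (so a→13, b→14, …).
Applying it to minus: m=13→25, i=9→21, n=14→26, u=21→33, s=19→31.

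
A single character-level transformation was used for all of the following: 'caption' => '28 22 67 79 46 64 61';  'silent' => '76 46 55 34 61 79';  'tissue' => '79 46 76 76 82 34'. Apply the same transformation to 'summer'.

c(#3)→28 and a(#1)→22: differences scale by 3, so n = 3·pos + 19. The formula is n = 3×(alphabet index, a=1) + 19.
On summer: s=19→76, u=21→82, m=13→58, m=13→58, e=5→34, r=18→73.

76 82 58 58 34 73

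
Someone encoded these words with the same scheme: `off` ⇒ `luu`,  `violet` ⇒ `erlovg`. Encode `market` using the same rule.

Each pair mirrors across the alphabet (o↔l, f↔u, f↔u): positions sum to 25. This is the alphabet-reversal cipher (Atbash): a becomes z, b becomes y, etc.
On market: m↔n, a↔z, r↔i, k↔p, e↔v, t↔g.

nzipvg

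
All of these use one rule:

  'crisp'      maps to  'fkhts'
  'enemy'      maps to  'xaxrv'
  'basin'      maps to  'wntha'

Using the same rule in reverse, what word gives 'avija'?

nylon

c(2)→f(5) and r(17)→k(10) fit y≡9x+13 (mod 26); the inverse of 9 mod 26 is 3. Each letter's alphabet position (a=0..z=25) is mapped through 9·x+13 mod 26 — an affine cipher.
Decoding avija: a(0)→3·(0−13)≡13=n; v(21)→3·(21−13)≡24=y; i(8)→3·(8−13)≡11=l; j(9)→3·(9−13)≡14=o; a(0)→3·(0−13)≡13=n (all mod 26).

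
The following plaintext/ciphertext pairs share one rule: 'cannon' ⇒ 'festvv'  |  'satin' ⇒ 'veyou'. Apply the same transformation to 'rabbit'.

Each letter shifts forward by (position + 3), i.e. 3, 4, 5, … — the shift grows by one for each successive letter.
On rabbit: r+3=u, a+4=e, b+5=g, b+6=h, i+7=p, t+8=b.

ueghpb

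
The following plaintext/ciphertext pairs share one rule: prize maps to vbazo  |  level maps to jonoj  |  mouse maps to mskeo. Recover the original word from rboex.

Each letter's alphabet position (a=0..z=25) is mapped through 3·x+2 mod 26 — an affine cipher.
Decoding rboex: r(17)→9·(17−2)≡5=f; b(1)→9·(1−2)≡17=r; o(14)→9·(14−2)≡4=e; e(4)→9·(4−2)≡18=s; x(23)→9·(23−2)≡7=h (all mod 26).

fresh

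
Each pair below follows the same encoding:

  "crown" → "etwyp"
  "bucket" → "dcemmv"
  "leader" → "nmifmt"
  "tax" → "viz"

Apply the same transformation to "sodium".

uwfqco

The shift depends on letter class: consonant c→e is +2, but vowel o→w is +8. Vowels shift forward by 8 and consonants shift forward by 2.
On sodium: s(cons)+2=u, o(vowel)+8=w, d(cons)+2=f, i(vowel)+8=q, u(vowel)+8=c, m(cons)+2=o.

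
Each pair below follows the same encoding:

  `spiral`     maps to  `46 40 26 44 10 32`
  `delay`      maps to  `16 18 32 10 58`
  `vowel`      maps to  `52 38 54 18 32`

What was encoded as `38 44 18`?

s(#19)→46 and p(#16)→40: differences scale by 2, so n = 2·pos + 8. The formula is n = 2×(alphabet index, a=1) + 8.
Undoing it on 38 44 18: 38→(38−8)÷2=15=o, 44→(44−8)÷2=18=r, 18→(18−8)÷2=5=e.

ore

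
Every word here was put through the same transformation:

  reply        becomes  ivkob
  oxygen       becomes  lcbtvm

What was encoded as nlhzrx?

Letters are reflected about the middle of the alphabet (position → 25−position): Atbash.
Reversing it on nlhzrx: n↔m, l↔o, h↔s, z↔a, r↔i, x↔c.

mosaic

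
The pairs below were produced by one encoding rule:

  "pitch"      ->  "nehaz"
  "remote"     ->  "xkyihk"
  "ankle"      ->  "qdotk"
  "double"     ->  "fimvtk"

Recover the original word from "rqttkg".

p(15)→n(13) and i(8)→e(4) fit y≡5x+16 (mod 26); the inverse of 5 mod 26 is 21. Each letter's alphabet position (a=0..z=25) is mapped through 5·x+16 mod 26 — an affine cipher.
Decoding rqttkg: r(17)→21·(17−16)≡21=v; q(16)→21·(16−16)≡0=a; t(19)→21·(19−16)≡11=l; t(19)→21·(19−16)≡11=l; k(10)→21·(10−16)≡4=e; g(6)→21·(6−16)≡24=y (all mod 26).

valley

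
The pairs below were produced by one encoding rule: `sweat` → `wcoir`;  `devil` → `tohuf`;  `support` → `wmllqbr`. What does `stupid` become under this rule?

s(18)→w(22) and w(22)→c(2) fit y≡21x+8 (mod 26); the inverse of 21 mod 26 is 5. This is an affine cipher: with a=0,…,z=25, each position x becomes (21x+8) mod 26.
On stupid: s(18)→21·18+8≡22=w; t(19)→21·19+8≡17=r; u(20)→21·20+8≡12=m; p(15)→21·15+8≡11=l; i(8)→21·8+8≡20=u; d(3)→21·3+8≡19=t (all mod 26).

wrmlut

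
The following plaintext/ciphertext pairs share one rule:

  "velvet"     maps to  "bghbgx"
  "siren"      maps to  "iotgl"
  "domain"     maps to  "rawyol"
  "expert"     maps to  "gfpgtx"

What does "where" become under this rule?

qzgtg

v(21)→b(1) and e(4)→g(6) fit y≡15x+24 (mod 26); the inverse of 15 mod 26 is 7. Treating letters as 0–25, the rule is x ↦ 15x + 24 (mod 26).
Applying it to where: w(22)→15·22+24≡16=q; h(7)→15·7+24≡25=z; e(4)→15·4+24≡6=g; r(17)→15·17+24≡19=t; e(4)→15·4+24≡6=g (all mod 26).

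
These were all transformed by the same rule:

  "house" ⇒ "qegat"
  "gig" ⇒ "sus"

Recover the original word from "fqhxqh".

Read the word backwards and shift each letter +12.
Decoding fqhxqh: shift back: f−12=t, q−12=e, h−12=v, x−12=l, q−12=e, h−12=v → tevlev; then reverse → velvet.

velvet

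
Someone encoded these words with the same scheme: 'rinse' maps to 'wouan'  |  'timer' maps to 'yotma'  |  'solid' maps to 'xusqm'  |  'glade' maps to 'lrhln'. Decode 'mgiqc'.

Each letter shifts forward by (position + 5), i.e. 5, 6, 7, … — the shift grows by one for each successive letter.
Undoing it on mgiqc: m−5=h, g−6=a, i−7=b, q−8=i, c−9=t.

habit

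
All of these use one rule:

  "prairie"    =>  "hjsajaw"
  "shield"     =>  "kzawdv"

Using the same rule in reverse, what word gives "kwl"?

Compare letters: p→h is +18, r→j is +18, a→s is +18 — a constant shift. It's a constant shift of +18 (ROT18).
Undoing it on kwl: k−18=s, w−18=e, l−18=t.

set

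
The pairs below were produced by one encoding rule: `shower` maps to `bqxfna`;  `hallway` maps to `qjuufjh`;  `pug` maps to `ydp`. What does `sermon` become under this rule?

Compare letters: s→b is +9, h→q is +9, o→x is +9 — a constant shift. Each letter is shifted forward by 9 in the alphabet (a Caesar shift of +9).
Applying it to sermon: s+9=b, e+9=n, r+9=a, m+9=v, o+9=x, n+9=w.

bnavxw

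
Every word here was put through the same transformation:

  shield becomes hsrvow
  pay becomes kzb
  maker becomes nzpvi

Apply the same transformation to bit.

Letters are reflected about the middle of the alphabet (position → 25−position): Atbash.
On bit: b↔y, i↔r, t↔g.

yrg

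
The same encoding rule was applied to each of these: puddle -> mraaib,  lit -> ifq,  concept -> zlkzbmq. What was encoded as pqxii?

stall

Compare letters: p→m is +23, u→r is +23, d→a is +23 — a constant shift. This is a Caesar cipher with shift 23.
Decoding pqxii: p−23=s, q−23=t, x−23=a, i−23=l, i−23=l.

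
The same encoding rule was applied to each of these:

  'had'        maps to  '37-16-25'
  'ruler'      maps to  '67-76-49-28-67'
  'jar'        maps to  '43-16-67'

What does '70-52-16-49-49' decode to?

h(#8)→37 and a(#1)→16: differences scale by 3, so n = 3·pos + 13. Each letter becomes 3×(its alphabet position, a=1..z=26) + 13.
Undoing it on 70-52-16-49-49: 70→(70−13)÷3=19=s, 52→(52−13)÷3=13=m, 16→(16−13)÷3=1=a, 49→(49−13)÷3=12=l, 49→(49−13)÷3=12=l.

small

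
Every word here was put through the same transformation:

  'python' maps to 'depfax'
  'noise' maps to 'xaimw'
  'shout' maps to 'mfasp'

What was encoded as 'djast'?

proud

p(15)→d(3) and y(24)→e(4) fit y≡3x+10 (mod 26); the inverse of 3 mod 26 is 9. Each letter's alphabet position (a=0..z=25) is mapped through 3·x+10 mod 26 — an affine cipher.
Decoding djast: d(3)→9·(3−10)≡15=p; j(9)→9·(9−10)≡17=r; a(0)→9·(0−10)≡14=o; s(18)→9·(18−10)≡20=u; t(19)→9·(19−10)≡3=d (all mod 26).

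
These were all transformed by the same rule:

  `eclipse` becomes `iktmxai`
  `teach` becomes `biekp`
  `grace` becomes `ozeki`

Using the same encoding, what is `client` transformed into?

The shift depends on letter class: consonant c→k is +8, but vowel e→i is +4. Two shifts are in play — +4 for a/e/i/o/u, +8 for every other letter.
Applying it to client: c(cons)+8=k, l(cons)+8=t, i(vowel)+4=m, e(vowel)+4=i, n(cons)+8=v, t(cons)+8=b.

ktmivb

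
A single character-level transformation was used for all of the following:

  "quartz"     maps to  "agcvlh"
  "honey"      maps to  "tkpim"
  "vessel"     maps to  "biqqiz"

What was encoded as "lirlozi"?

Each letter's alphabet position (a=0..z=25) is mapped through 21·x+2 mod 26 — an affine cipher.
Reversing it on lirlozi: l(11)→5·(11−2)≡19=t; i(8)→5·(8−2)≡4=e; r(17)→5·(17−2)≡23=x; l(11)→5·(11−2)≡19=t; o(14)→5·(14−2)≡8=i; z(25)→5·(25−2)≡11=l; i(8)→5·(8−2)≡4=e (all mod 26).

textile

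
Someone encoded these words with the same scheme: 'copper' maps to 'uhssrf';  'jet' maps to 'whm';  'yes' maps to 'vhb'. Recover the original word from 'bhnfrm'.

jockey

The output letters match the input read backwards, each shifted +3: copper reversed is reppoc. Two steps: reverse the string, then apply a Caesar shift of +3.
Reversing it on bhnfrm: shift back: b−3=y, h−3=e, n−3=k, f−3=c, r−3=o, m−3=j → yekcoj; then reverse → jockey.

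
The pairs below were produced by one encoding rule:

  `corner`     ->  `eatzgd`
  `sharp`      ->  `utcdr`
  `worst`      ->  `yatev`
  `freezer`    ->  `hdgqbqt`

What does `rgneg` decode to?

pulse

Shifts by position in corner: pos 0: c→e (+2), pos 1: o→a (+12), pos 2: r→t (+2), pos 3: n→z (+12) — repeating every 2. It's a Vigenère-style cipher with numeric key [2,12]: position i shifts by key[i mod 2].
Decoding rgneg: r−2=p, g−12=u, n−2=l, e−12=s, g−2=e.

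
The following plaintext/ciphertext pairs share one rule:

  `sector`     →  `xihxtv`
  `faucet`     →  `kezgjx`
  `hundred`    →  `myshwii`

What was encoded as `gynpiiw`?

Shifts by position in sector: pos 0: s→x (+5), pos 1: e→i (+4), pos 2: c→h (+5), pos 3: t→x (+4) — repeating every 2. The shifts repeat in a cycle of length 2: positions 0,1,… shift by +5, +4, then the pattern repeats.
Reversing it on gynpiiw: g−5=b, y−4=u, n−5=i, p−4=l, i−5=d, i−4=e, w−5=r.

builder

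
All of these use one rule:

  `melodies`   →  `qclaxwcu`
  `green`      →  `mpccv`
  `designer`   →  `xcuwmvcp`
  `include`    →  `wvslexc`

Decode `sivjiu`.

Treating letters as 0–25, the rule is x ↦ 5x + 8 (mod 26).
Undoing it on sivjiu: s(18)→21·(18−8)≡2=c; i(8)→21·(8−8)≡0=a; v(21)→21·(21−8)≡13=n; j(9)→21·(9−8)≡21=v; i(8)→21·(8−8)≡0=a; u(20)→21·(20−8)≡18=s (all mod 26).

canvas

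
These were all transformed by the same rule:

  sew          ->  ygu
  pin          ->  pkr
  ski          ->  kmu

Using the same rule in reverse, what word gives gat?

rye

The output letters match the input read backwards, each shifted +2: sew reversed is wes. The word is reversed, then every letter is shifted forward by 2.
Undoing it on gat: shift back: g−2=e, a−2=y, t−2=r → eyr; then reverse → rye.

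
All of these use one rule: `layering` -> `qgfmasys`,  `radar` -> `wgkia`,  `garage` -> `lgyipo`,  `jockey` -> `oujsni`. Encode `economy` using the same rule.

jivvxwj

In layering: l→q is +5, a→g is +6, y→f is +7, e→m is +8 — the shift increases by 1 each position. The shift increases by 1 at each position, starting from +5: 5, 6, 7, ….
Applying it to economy: e+5=j, c+6=i, o+7=v, n+8=v, o+9=x, m+10=w, y+11=j.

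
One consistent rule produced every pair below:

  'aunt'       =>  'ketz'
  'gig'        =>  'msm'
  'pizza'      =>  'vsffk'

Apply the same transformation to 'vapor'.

bkvyx

The shift depends on letter class: consonant n→t is +6, but vowel a→k is +10. Vowels shift forward by 10 and consonants shift forward by 6.
On vapor: v(cons)+6=b, a(vowel)+10=k, p(cons)+6=v, o(vowel)+10=y, r(cons)+6=x.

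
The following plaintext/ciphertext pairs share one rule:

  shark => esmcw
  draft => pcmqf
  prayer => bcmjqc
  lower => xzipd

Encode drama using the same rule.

pcmxm

It's a Vigenère-style cipher with numeric key [12,11]: position i shifts by key[i mod 2].
For drama: d+12=p, r+11=c, a+12=m, m+11=x, a+12=m.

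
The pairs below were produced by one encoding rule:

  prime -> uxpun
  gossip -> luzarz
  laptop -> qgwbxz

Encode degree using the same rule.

iknzno

Each letter shifts forward by (position + 5), i.e. 5, 6, 7, … — the shift grows by one for each successive letter.
On degree: d+5=i, e+6=k, g+7=n, r+8=z, e+9=n, e+10=o.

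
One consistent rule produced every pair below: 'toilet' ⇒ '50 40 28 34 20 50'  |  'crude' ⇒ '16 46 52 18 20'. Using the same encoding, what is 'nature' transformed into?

38 12 50 52 46 20

Each letter becomes 2×(its alphabet position, a=1..z=26) + 10.
On nature: n=14→38, a=1→12, t=20→50, u=21→52, r=18→46, e=5→20.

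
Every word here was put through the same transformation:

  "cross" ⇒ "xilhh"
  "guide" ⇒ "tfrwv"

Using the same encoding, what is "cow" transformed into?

Each pair mirrors across the alphabet (c↔x, r↔i, o↔l): positions sum to 25. Letters are reflected about the middle of the alphabet (position → 25−position): Atbash.
For cow: c↔x, o↔l, w↔d.

xld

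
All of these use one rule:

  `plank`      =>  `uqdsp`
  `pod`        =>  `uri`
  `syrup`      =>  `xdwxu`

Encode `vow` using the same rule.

The rule splits by letter class: vowels +3, consonants +5.
Applying it to vow: v(cons)+5=a, o(vowel)+3=r, w(cons)+5=b.

arb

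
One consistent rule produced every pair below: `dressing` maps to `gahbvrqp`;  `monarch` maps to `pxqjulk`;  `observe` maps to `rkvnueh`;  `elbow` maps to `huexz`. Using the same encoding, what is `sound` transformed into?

vxxwg

Shifts by position in dressing: pos 0: d→g (+3), pos 1: r→a (+9), pos 2: e→h (+3), pos 3: s→b (+9) — repeating every 2. The shifts repeat in a cycle of length 2: positions 0,1,… shift by +3, +9, then the pattern repeats.
On sound: s+3=v, o+9=x, u+3=x, n+9=w, d+3=g.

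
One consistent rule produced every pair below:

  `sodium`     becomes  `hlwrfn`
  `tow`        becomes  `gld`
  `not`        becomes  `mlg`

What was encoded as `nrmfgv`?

minute

Each pair mirrors across the alphabet (s↔h, o↔l, d↔w): positions sum to 25. Letters are reflected about the middle of the alphabet (position → 25−position): Atbash.
Undoing it on nrmfgv: n↔m, r↔i, m↔n, f↔u, g↔t, v↔e.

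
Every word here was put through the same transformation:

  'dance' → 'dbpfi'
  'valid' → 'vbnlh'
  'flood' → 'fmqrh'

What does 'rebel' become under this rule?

The shift increases by 1 at each position, starting from +0: 0, 1, 2, ….
Applying it to rebel: r+0=r, e+1=f, b+2=d, e+3=h, l+4=p.

rfdhp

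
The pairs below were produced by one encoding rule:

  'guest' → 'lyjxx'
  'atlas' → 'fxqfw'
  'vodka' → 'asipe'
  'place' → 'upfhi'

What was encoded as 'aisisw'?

A repeating key of period 3 is used — shifts +5, +4, +5 over and over.
Undoing it on aisisw: a−5=v, i−4=e, s−5=n, i−5=d, s−4=o, w−5=r.

vendor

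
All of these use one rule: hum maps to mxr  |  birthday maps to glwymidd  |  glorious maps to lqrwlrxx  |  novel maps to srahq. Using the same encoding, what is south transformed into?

xrxym

The shift depends on letter class: consonant h→m is +5, but vowel u→x is +3. Two shifts are in play — +3 for a/e/i/o/u, +5 for every other letter.
Applying it to south: s(cons)+5=x, o(vowel)+3=r, u(vowel)+3=x, t(cons)+5=y, h(cons)+5=m.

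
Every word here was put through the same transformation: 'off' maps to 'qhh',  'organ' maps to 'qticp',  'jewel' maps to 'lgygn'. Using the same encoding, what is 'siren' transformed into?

uktgp

Compare letters: o→q is +2, f→h is +2, f→h is +2 — a constant shift. This is a Caesar cipher with shift 2.
On siren: s+2=u, i+2=k, r+2=t, e+2=g, n+2=p.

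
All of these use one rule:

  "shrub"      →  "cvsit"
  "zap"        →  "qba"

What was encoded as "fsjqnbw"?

Two steps: reverse the string, then apply a Caesar shift of +1.
Reversing it on fsjqnbw: shift back: f−1=e, s−1=r, j−1=i, q−1=p, n−1=m, b−1=a, w−1=v → eripmav; then reverse → vampire.

vampire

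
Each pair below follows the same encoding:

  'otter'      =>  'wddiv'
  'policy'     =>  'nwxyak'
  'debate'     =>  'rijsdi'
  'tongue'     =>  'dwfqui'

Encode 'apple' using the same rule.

o(14)→w(22) and t(19)→d(3) fit y≡17x+18 (mod 26); the inverse of 17 mod 26 is 23. Treating letters as 0–25, the rule is x ↦ 17x + 18 (mod 26).
For apple: a(0)→17·0+18≡18=s; p(15)→17·15+18≡13=n; p(15)→17·15+18≡13=n; l(11)→17·11+18≡23=x; e(4)→17·4+18≡8=i (all mod 26).

snnxi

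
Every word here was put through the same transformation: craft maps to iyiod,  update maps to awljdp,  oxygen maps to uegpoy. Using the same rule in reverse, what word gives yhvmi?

sandy

In craft: c→i is +6, r→y is +7, a→i is +8, f→o is +9 — the shift increases by 1 each position. Each letter shifts forward by (position + 6), i.e. 6, 7, 8, … — the shift grows by one for each successive letter.
Decoding yhvmi: y−6=s, h−7=a, v−8=n, m−9=d, i−10=y.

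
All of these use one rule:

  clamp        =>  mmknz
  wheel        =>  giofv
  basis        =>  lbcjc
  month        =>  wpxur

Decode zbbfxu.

Shifts by position in clamp: pos 0: c→m (+10), pos 1: l→m (+1), pos 2: a→k (+10), pos 3: m→n (+1) — repeating every 2. It's a Vigenère-style cipher with numeric key [10,1]: position i shifts by key[i mod 2].
Decoding zbbfxu: z−10=p, b−1=a, b−10=r, f−1=e, x−10=n, u−1=t.

parent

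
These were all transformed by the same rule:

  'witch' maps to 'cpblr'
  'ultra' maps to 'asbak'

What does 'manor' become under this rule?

In witch: w→c is +6, i→p is +7, t→b is +8, c→l is +9 — the shift increases by 1 each position. Letter i (0-indexed) is shifted by i+6, so successive shifts are 6, 7, 8, ….
On manor: m+6=s, a+7=h, n+8=v, o+9=x, r+10=b.

shvxb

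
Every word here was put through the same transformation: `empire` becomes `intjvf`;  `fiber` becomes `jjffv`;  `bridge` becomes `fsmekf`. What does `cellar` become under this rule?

Shifts by position in empire: pos 0: e→i (+4), pos 1: m→n (+1), pos 2: p→t (+4), pos 3: i→j (+1) — repeating every 2. The shifts repeat in a cycle of length 2: positions 0,1,… shift by +4, +1, then the pattern repeats.
Applying it to cellar: c+4=g, e+1=f, l+4=p, l+1=m, a+4=e, r+1=s.

gfpmes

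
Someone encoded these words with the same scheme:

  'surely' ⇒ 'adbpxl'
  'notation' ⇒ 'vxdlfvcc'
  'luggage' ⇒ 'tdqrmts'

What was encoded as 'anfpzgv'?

Letter i (0-indexed) is shifted by i+8, so successive shifts are 8, 9, 10, ….
Reversing it on anfpzgv: a−8=s, n−9=e, f−10=v, p−11=e, z−12=n, g−13=t, v−14=h.

seventh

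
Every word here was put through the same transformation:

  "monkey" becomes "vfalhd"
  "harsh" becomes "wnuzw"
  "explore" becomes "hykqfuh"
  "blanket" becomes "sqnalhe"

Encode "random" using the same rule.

m(12)→v(21) and o(14)→f(5) fit y≡5x+13 (mod 26); the inverse of 5 mod 26 is 21. This is an affine cipher: with a=0,…,z=25, each position x becomes (5x+13) mod 26.
Applying it to random: r(17)→5·17+13≡20=u; a(0)→5·0+13≡13=n; n(13)→5·13+13≡0=a; d(3)→5·3+13≡2=c; o(14)→5·14+13≡5=f; m(12)→5·12+13≡21=v (all mod 26).

unacfv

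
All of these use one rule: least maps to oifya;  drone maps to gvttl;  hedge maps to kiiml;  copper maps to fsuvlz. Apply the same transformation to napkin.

qeuqpv

In least: l→o is +3, e→i is +4, a→f is +5, s→y is +6 — the shift increases by 1 each position. The shift increases by 1 at each position, starting from +3: 3, 4, 5, ….
On napkin: n+3=q, a+4=e, p+5=u, k+6=q, i+7=p, n+8=v.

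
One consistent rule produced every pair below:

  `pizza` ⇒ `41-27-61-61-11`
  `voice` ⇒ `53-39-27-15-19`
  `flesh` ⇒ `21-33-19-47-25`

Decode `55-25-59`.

why

p(#16)→41 and i(#9)→27: differences scale by 2, so n = 2·pos + 9. The formula is n = 2×(alphabet index, a=1) + 9.
Undoing it on 55-25-59: 55→(55−9)÷2=23=w, 25→(25−9)÷2=8=h, 59→(59−9)÷2=25=y.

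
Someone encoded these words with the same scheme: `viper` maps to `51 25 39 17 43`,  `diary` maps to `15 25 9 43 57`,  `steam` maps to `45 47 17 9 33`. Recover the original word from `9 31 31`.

v(#22)→51 and i(#9)→25: differences scale by 2, so n = 2·pos + 7. The formula is n = 2×(alphabet index, a=1) + 7.
Decoding 9 31 31: 9→(9−7)÷2=1=a, 31→(31−7)÷2=12=l, 31→(31−7)÷2=12=l.

all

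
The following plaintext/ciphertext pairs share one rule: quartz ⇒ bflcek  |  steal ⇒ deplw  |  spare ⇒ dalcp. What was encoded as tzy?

Compare letters: q→b is +11, u→f is +11, a→l is +11 — a constant shift. Each letter is shifted forward by 11 in the alphabet (a Caesar shift of +11).
Decoding tzy: t−11=i, z−11=o, y−11=n.

ion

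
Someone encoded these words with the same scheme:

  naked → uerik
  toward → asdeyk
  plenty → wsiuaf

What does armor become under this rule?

eytsy

The shift depends on letter class: consonant n→u is +7, but vowel a→e is +4. Two shifts are in play — +4 for a/e/i/o/u, +7 for every other letter.
For armor: a(vowel)+4=e, r(cons)+7=y, m(cons)+7=t, o(vowel)+4=s, r(cons)+7=y.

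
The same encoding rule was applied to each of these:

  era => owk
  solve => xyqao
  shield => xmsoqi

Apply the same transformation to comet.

The shift depends on letter class: consonant r→w is +5, but vowel e→o is +10. Two shifts are in play — +10 for a/e/i/o/u, +5 for every other letter.
For comet: c(cons)+5=h, o(vowel)+10=y, m(cons)+5=r, e(vowel)+10=o, t(cons)+5=y.

hyroy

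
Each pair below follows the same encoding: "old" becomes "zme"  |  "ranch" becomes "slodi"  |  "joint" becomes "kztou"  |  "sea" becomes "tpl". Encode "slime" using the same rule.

The shift depends on letter class: consonant l→m is +1, but vowel o→z is +11. Two shifts are in play — +11 for a/e/i/o/u, +1 for every other letter.
For slime: s(cons)+1=t, l(cons)+1=m, i(vowel)+11=t, m(cons)+1=n, e(vowel)+11=p.

tmtnp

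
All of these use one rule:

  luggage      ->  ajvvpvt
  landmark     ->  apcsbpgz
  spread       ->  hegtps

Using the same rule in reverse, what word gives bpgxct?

marine

Compare letters: l→a is +15, u→j is +15, g→v is +15 — a constant shift. Each letter is shifted forward by 15 in the alphabet (a Caesar shift of +15).
Undoing it on bpgxct: b−15=m, p−15=a, g−15=r, x−15=i, c−15=n, t−15=e.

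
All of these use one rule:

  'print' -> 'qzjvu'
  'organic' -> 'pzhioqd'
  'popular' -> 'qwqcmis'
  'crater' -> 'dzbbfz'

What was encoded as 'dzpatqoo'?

Shifts by position in print: pos 0: p→q (+1), pos 1: r→z (+8), pos 2: i→j (+1), pos 3: n→v (+8) — repeating every 2. It's a Vigenère-style cipher with numeric key [1,8]: position i shifts by key[i mod 2].
Undoing it on dzpatqoo: d−1=c, z−8=r, p−1=o, a−8=s, t−1=s, q−8=i, o−1=n, o−8=g.

crossing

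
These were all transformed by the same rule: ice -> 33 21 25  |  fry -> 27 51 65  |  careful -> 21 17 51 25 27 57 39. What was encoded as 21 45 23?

i(#9)→33 and c(#3)→21: differences scale by 2, so n = 2·pos + 15. The formula is n = 2×(alphabet index, a=1) + 15.
Undoing it on 21 45 23: 21→(21−15)÷2=3=c, 45→(45−15)÷2=15=o, 23→(23−15)÷2=4=d.

cod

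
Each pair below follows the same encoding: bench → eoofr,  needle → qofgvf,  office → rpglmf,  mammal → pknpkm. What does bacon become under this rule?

Shifts by position in bench: pos 0: b→e (+3), pos 1: e→o (+10), pos 2: n→o (+1), pos 3: c→f (+3), pos 4: h→r (+10) — repeating every 3. A repeating key of period 3 is used — shifts +3, +10, +1 over and over.
For bacon: b+3=e, a+10=k, c+1=d, o+3=r, n+10=x.

ekdrx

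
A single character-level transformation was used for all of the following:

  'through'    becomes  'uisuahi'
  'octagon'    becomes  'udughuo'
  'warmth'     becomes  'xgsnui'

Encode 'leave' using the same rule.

The shift depends on letter class: consonant t→u is +1, but vowel o→u is +6. Vowels shift forward by 6 and consonants shift forward by 1.
Applying it to leave: l(cons)+1=m, e(vowel)+6=k, a(vowel)+6=g, v(cons)+1=w, e(vowel)+6=k.

mkgwk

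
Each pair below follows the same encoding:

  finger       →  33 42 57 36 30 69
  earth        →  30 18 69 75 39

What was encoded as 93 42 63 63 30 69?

f(#6)→33 and i(#9)→42: differences scale by 3, so n = 3·pos + 15. The formula is n = 3×(alphabet index, a=1) + 15.
Decoding 93 42 63 63 30 69: 93→(93−15)÷3=26=z, 42→(42−15)÷3=9=i, 63→(63−15)÷3=16=p, 63→(63−15)÷3=16=p, 30→(30−15)÷3=5=e, 69→(69−15)÷3=18=r.

zipper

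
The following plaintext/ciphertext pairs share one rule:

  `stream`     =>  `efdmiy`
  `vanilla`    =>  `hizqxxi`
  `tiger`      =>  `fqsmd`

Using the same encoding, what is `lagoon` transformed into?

The shift depends on letter class: consonant s→e is +12, but vowel e→m is +8. Vowels shift forward by 8 and consonants shift forward by 12.
For lagoon: l(cons)+12=x, a(vowel)+8=i, g(cons)+12=s, o(vowel)+8=w, o(vowel)+8=w, n(cons)+12=z.

xiswwz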